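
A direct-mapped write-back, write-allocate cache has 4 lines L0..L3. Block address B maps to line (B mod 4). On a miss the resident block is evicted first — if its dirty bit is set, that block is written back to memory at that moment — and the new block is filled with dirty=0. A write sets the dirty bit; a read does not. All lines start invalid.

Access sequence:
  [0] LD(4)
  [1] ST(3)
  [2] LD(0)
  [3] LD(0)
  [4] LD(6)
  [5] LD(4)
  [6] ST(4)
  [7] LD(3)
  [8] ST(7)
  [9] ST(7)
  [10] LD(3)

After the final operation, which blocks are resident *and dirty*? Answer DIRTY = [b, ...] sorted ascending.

DIRTY = [4]

  0 | R B4 → L0 miss [-]
  1 | W B3 → L3 miss [D]
  2 | R B0 → L0 miss [-]
  3 | R B0 → L0 hit [-]
  4 | R B6 → L2 miss [-]
  5 | R B4 → L0 miss [-]
  6 | W B4 → L0 hit [D]
  7 | R B3 → L3 hit [D]
  8 | W B7 → L3 miss wb→B3 [D]
  9 | W B7 → L3 hit [D]
  10 | R B3 → L3 miss wb→B7 [-]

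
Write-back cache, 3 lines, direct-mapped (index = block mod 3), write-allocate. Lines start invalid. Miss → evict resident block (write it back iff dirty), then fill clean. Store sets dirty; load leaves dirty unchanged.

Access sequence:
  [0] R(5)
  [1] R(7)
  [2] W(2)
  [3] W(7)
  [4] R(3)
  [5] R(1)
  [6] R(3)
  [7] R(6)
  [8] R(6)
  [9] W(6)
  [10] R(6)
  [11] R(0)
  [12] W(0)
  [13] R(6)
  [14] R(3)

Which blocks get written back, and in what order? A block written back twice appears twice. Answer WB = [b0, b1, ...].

WB = [7, 6, 0]

0: R B5 -> L2 miss  d=-]
1: R B7 -> L1 miss  d=-]
2: W B2 -> L2 miss  d=D]
3: W B7 -> L1 hit  d=D]
4: R B3 -> L0 miss  d=-]
5: R B1 -> L1 miss wb->B7  d=-]
6: R B3 -> L0 hit  d=-]
7: R B6 -> L0 miss  d=-]
8: R B6 -> L0 hit  d=-]
9: W B6 -> L0 hit  d=D]
10: R B6 -> L0 hit  d=D]
11: R B0 -> L0 miss wb->B6  d=-]
12: W B0 -> L0 hit  d=D]
13: R B6 -> L0 miss wb->B0  d=-]
14: R B3 -> L0 miss  d=-]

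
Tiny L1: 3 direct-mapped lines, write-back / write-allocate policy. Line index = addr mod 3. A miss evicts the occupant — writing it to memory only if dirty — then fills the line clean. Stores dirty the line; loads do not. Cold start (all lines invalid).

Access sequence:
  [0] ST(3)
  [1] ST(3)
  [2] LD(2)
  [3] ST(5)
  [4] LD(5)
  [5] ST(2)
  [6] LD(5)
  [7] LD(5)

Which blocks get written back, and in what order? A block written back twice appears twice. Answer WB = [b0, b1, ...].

WB = [5, 2]

0: W B3 -> L0 miss  d=D]
1: W B3 -> L0 hit  d=D]
2: R B2 -> L2 miss  d=-]
3: W B5 -> L2 miss  d=D]
4: R B5 -> L2 hit  d=D]
5: W B2 -> L2 miss wb->B5  d=D]
6: R B5 -> L2 miss wb->B2  d=-]
7: R B5 -> L2 hit  d=-]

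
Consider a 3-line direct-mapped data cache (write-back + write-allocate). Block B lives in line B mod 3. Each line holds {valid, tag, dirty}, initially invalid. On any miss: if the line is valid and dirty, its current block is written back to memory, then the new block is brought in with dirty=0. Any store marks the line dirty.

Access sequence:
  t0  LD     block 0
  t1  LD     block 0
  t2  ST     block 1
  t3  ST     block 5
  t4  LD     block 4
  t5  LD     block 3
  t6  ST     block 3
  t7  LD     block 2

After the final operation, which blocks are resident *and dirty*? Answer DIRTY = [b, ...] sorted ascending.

  0 | R B0 → L0 miss [-]
  1 | R B0 → L0 hit [-]
  2 | W B1 → L1 miss [D]
  3 | W B5 → L2 miss [D]
  4 | R B4 → L1 miss wb→B1 [-]
  5 | R B3 → L0 miss [-]
  6 | W B3 → L0 hit [D]
  7 | R B2 → L2 miss wb→B5 [-]

DIRTY = [3]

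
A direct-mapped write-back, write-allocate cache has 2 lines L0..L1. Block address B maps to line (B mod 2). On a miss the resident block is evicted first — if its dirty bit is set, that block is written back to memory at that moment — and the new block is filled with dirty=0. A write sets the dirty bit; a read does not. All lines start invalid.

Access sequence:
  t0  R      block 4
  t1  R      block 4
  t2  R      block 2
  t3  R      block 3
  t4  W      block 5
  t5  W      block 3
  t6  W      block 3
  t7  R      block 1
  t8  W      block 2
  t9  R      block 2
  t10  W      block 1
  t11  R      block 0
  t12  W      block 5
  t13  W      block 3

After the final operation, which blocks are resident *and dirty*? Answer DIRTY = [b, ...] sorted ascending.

  0 | R B4 → L0 miss [-]
  1 | R B4 → L0 hit [-]
  2 | R B2 → L0 miss [-]
  3 | R B3 → L1 miss [-]
  4 | W B5 → L1 miss [D]
  5 | W B3 → L1 miss wb→B5 [D]
  6 | W B3 → L1 hit [D]
  7 | R B1 → L1 miss wb→B3 [-]
  8 | W B2 → L0 hit [D]
  9 | R B2 → L0 hit [D]
  10 | W B1 → L1 hit [D]
  11 | R B0 → L0 miss wb→B2 [-]
  12 | W B5 → L1 miss wb→B1 [D]
  13 | W B3 → L1 miss wb→B5 [D]

DIRTY = [3]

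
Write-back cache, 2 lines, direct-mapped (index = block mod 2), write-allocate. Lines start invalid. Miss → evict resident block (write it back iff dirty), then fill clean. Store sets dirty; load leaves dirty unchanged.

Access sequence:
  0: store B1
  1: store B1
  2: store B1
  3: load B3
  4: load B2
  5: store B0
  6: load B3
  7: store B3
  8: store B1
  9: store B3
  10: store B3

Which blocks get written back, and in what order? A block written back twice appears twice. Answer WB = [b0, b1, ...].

WB = [1, 3, 1]

0: W B1 → L1 miss [D]
1: W B1 → L1 hit [D]
2: W B1 → L1 hit [D]
3: R B3 → L1 miss wb→B1 [-]
4: R B2 → L0 miss [-]
5: W B0 → L0 miss [D]
6: R B3 → L1 hit [-]
7: W B3 → L1 hit [D]
8: W B1 → L1 miss wb→B3 [D]
9: W B3 → L1 miss wb→B1 [D]
10: W B3 → L1 hit [D]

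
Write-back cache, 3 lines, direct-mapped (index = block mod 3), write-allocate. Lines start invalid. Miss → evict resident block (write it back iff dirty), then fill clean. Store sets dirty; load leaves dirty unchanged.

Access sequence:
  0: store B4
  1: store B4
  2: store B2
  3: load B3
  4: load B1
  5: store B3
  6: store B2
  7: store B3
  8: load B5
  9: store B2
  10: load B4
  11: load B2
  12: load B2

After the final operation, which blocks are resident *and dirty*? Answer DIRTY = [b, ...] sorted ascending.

0: W B4 → L1 miss [D]
1: W B4 → L1 hit [D]
2: W B2 → L2 miss [D]
3: R B3 → L0 miss [-]
4: R B1 → L1 miss wb→B4 [-]
5: W B3 → L0 hit [D]
6: W B2 → L2 hit [D]
7: W B3 → L0 hit [D]
8: R B5 → L2 miss wb→B2 [-]
9: W B2 → L2 miss [D]
10: R B4 → L1 miss [-]
11: R B2 → L2 hit [D]
12: R B2 → L2 hit [D]

DIRTY = [2, 3]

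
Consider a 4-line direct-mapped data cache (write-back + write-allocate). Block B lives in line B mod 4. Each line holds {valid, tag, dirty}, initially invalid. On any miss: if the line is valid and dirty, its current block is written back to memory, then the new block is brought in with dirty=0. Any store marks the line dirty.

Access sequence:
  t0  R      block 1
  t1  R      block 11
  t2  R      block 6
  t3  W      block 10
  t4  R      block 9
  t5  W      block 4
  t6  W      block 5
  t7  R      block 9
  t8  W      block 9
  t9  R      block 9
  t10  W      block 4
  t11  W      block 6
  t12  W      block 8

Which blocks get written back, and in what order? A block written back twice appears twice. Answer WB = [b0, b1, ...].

WB = [5, 10, 4]

  0 | R B1 → L1 miss [-]
  1 | R B11 → L3 miss [-]
  2 | R B6 → L2 miss [-]
  3 | W B10 → L2 miss [D]
  4 | R B9 → L1 miss [-]
  5 | W B4 → L0 miss [D]
  6 | W B5 → L1 miss [D]
  7 | R B9 → L1 miss wb→B5 [-]
  8 | W B9 → L1 hit [D]
  9 | R B9 → L1 hit [D]
  10 | W B4 → L0 hit [D]
  11 | W B6 → L2 miss wb→B10 [D]
  12 | W B8 → L0 miss wb→B4 [D]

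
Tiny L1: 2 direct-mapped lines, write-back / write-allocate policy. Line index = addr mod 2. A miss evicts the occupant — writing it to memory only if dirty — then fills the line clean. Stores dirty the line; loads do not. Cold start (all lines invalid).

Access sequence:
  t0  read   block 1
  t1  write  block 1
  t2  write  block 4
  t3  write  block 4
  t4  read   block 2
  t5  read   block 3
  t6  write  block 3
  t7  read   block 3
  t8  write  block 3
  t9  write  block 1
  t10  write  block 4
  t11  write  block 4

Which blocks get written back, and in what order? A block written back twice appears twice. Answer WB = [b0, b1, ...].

WB = [4, 1, 3]

0: R B1 -> L1 miss  d=-]
1: W B1 -> L1 hit  d=D]
2: W B4 -> L0 miss  d=D]
3: W B4 -> L0 hit  d=D]
4: R B2 -> L0 miss wb->B4  d=-]
5: R B3 -> L1 miss wb->B1  d=-]
6: W B3 -> L1 hit  d=D]
7: R B3 -> L1 hit  d=D]
8: W B3 -> L1 hit  d=D]
9: W B1 -> L1 miss wb->B3  d=D]
10: W B4 -> L0 miss  d=D]
11: W B4 -> L0 hit  d=D]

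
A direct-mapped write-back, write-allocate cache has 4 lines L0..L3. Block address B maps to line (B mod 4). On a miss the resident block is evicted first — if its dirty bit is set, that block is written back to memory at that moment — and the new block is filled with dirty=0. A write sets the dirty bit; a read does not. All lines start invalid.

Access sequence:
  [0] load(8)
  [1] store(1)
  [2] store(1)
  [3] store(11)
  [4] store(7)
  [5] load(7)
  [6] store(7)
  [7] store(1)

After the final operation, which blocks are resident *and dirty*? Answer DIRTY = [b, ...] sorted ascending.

0: R B8 -> L0 miss  d=-]
1: W B1 -> L1 miss  d=D]
2: W B1 -> L1 hit  d=D]
3: W B11 -> L3 miss  d=D]
4: W B7 -> L3 miss wb->B11  d=D]
5: R B7 -> L3 hit  d=D]
6: W B7 -> L3 hit  d=D]
7: W B1 -> L1 hit  d=D]

DIRTY = [1, 7]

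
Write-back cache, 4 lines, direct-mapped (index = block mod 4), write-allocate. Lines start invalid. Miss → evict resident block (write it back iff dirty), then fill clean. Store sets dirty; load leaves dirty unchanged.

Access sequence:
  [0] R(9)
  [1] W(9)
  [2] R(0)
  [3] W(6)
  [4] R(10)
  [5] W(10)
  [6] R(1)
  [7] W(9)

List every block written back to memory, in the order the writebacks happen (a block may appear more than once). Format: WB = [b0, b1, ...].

0: R B9 → L1 miss [-]
1: W B9 → L1 hit [D]
2: R B0 → L0 miss [-]
3: W B6 → L2 miss [D]
4: R B10 → L2 miss wb→B6 [-]
5: W B10 → L2 hit [D]
6: R B1 → L1 miss wb→B9 [-]
7: W B9 → L1 miss [D]

WB = [6, 9]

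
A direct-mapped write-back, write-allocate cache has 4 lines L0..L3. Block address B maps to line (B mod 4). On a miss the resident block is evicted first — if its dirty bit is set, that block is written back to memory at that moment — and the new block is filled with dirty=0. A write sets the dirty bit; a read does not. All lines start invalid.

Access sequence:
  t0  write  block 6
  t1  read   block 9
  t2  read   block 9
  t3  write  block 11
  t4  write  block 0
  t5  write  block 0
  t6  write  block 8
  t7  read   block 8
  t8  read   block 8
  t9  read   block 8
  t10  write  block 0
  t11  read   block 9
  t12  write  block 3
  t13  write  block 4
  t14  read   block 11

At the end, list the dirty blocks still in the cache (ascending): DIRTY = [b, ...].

DIRTY = [4, 6]

0: W B6 → L2 miss [D]
1: R B9 → L1 miss [-]
2: R B9 → L1 hit [-]
3: W B11 → L3 miss [D]
4: W B0 → L0 miss [D]
5: W B0 → L0 hit [D]
6: W B8 → L0 miss wb→B0 [D]
7: R B8 → L0 hit [D]
8: R B8 → L0 hit [D]
9: R B8 → L0 hit [D]
10: W B0 → L0 miss wb→B8 [D]
11: R B9 → L1 hit [-]
12: W B3 → L3 miss wb→B11 [D]
13: W B4 → L0 miss wb→B0 [D]
14: R B11 → L3 miss wb→B3 [-]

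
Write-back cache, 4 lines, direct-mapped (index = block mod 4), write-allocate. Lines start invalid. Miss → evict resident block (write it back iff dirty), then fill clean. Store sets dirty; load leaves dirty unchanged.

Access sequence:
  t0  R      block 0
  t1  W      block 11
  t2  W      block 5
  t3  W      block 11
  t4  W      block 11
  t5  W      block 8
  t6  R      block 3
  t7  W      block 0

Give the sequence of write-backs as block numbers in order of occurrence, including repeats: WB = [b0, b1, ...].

WB = [11, 8]

0: R B0 → L0 miss [-]
1: W B11 → L3 miss [D]
2: W B5 → L1 miss [D]
3: W B11 → L3 hit [D]
4: W B11 → L3 hit [D]
5: W B8 → L0 miss [D]
6: R B3 → L3 miss wb→B11 [-]
7: W B0 → L0 miss wb→B8 [D]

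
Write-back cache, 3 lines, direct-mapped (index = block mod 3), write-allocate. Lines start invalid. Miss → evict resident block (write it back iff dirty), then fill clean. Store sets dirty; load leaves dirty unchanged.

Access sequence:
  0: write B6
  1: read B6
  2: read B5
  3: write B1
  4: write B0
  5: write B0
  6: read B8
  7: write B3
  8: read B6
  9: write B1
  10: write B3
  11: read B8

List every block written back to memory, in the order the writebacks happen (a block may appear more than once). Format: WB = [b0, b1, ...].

  0 | W B6 → L0 miss [D]
  1 | R B6 → L0 hit [D]
  2 | R B5 → L2 miss [-]
  3 | W B1 → L1 miss [D]
  4 | W B0 → L0 miss wb→B6 [D]
  5 | W B0 → L0 hit [D]
  6 | R B8 → L2 miss [-]
  7 | W B3 → L0 miss wb→B0 [D]
  8 | R B6 → L0 miss wb→B3 [-]
  9 | W B1 → L1 hit [D]
  10 | W B3 → L0 miss [D]
  11 | R B8 → L2 hit [-]

WB = [6, 0, 3]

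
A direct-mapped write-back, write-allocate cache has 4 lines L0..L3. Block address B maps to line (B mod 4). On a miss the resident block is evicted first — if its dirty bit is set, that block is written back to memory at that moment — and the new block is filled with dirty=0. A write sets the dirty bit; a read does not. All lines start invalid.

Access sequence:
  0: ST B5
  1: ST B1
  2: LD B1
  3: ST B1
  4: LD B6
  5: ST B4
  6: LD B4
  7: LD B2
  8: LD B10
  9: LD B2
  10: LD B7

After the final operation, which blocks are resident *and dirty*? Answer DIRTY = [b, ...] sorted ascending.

  0 | W B5 → L1 miss [D]
  1 | W B1 → L1 miss wb→B5 [D]
  2 | R B1 → L1 hit [D]
  3 | W B1 → L1 hit [D]
  4 | R B6 → L2 miss [-]
  5 | W B4 → L0 miss [D]
  6 | R B4 → L0 hit [D]
  7 | R B2 → L2 miss [-]
  8 | R B10 → L2 miss [-]
  9 | R B2 → L2 miss [-]
  10 | R B7 → L3 miss [-]

DIRTY = [1, 4]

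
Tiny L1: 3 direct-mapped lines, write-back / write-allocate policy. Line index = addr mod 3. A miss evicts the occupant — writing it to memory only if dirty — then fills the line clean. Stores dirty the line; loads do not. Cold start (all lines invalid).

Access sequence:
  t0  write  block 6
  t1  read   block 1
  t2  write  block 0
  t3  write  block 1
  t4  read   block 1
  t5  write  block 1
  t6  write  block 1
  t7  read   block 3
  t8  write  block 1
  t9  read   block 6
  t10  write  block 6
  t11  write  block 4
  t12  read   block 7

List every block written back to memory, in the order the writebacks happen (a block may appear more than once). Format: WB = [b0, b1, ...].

WB = [6, 0, 1, 4]

0: W B6 → L0 miss [D]
1: R B1 → L1 miss [-]
2: W B0 → L0 miss wb→B6 [D]
3: W B1 → L1 hit [D]
4: R B1 → L1 hit [D]
5: W B1 → L1 hit [D]
6: W B1 → L1 hit [D]
7: R B3 → L0 miss wb→B0 [-]
8: W B1 → L1 hit [D]
9: R B6 → L0 miss [-]
10: W B6 → L0 hit [D]
11: W B4 → L1 miss wb→B1 [D]
12: R B7 → L1 miss wb→B4 [-]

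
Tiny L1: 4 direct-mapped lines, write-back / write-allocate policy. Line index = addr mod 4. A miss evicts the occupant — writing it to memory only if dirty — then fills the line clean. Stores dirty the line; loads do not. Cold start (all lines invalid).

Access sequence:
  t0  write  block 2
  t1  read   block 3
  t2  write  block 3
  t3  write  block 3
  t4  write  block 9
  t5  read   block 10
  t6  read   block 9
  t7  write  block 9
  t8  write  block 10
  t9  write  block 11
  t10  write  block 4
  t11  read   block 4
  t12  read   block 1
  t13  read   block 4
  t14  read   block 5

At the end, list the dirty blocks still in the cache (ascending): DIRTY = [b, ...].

DIRTY = [4, 10, 11]

  0 | W B2 → L2 miss [D]
  1 | R B3 → L3 miss [-]
  2 | W B3 → L3 hit [D]
  3 | W B3 → L3 hit [D]
  4 | W B9 → L1 miss [D]
  5 | R B10 → L2 miss wb→B2 [-]
  6 | R B9 → L1 hit [D]
  7 | W B9 → L1 hit [D]
  8 | W B10 → L2 hit [D]
  9 | W B11 → L3 miss wb→B3 [D]
  10 | W B4 → L0 miss [D]
  11 | R B4 → L0 hit [D]
  12 | R B1 → L1 miss wb→B9 [-]
  13 | R B4 → L0 hit [D]
  14 | R B5 → L1 miss [-]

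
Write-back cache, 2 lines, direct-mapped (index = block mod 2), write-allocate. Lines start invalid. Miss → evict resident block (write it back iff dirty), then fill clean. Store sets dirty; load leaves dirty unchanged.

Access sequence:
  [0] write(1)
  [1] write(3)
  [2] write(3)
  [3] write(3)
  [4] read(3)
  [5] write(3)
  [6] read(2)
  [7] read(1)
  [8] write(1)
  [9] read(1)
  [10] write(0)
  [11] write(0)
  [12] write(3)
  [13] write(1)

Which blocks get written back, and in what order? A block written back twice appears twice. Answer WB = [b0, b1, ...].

WB = [1, 3, 1, 3]

0: W B1 → L1 miss [D]
1: W B3 → L1 miss wb→B1 [D]
2: W B3 → L1 hit [D]
3: W B3 → L1 hit [D]
4: R B3 → L1 hit [D]
5: W B3 → L1 hit [D]
6: R B2 → L0 miss [-]
7: R B1 → L1 miss wb→B3 [-]
8: W B1 → L1 hit [D]
9: R B1 → L1 hit [D]
10: W B0 → L0 miss [D]
11: W B0 → L0 hit [D]
12: W B3 → L1 miss wb→B1 [D]
13: W B1 → L1 miss wb→B3 [D]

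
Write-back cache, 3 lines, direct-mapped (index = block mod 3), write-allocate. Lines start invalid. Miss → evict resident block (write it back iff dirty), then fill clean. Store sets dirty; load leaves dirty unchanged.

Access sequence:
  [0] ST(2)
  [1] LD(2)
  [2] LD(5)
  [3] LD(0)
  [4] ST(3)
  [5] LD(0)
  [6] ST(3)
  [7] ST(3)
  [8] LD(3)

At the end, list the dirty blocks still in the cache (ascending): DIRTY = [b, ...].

  0 | W B2 → L2 miss [D]
  1 | R B2 → L2 hit [D]
  2 | R B5 → L2 miss wb→B2 [-]
  3 | R B0 → L0 miss [-]
  4 | W B3 → L0 miss [D]
  5 | R B0 → L0 miss wb→B3 [-]
  6 | W B3 → L0 miss [D]
  7 | W B3 → L0 hit [D]
  8 | R B3 → L0 hit [D]

DIRTY = [3]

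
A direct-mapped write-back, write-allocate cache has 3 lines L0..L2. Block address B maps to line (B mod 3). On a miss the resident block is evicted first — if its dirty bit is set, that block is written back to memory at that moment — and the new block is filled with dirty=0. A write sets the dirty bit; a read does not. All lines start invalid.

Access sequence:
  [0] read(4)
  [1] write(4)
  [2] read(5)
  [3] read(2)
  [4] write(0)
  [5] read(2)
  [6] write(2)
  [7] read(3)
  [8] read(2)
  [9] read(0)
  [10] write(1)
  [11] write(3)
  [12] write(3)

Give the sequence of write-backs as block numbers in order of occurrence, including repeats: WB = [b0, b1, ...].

0: R B4 → L1 miss [-]
1: W B4 → L1 hit [D]
2: R B5 → L2 miss [-]
3: R B2 → L2 miss [-]
4: W B0 → L0 miss [D]
5: R B2 → L2 hit [-]
6: W B2 → L2 hit [D]
7: R B3 → L0 miss wb→B0 [-]
8: R B2 → L2 hit [D]
9: R B0 → L0 miss [-]
10: W B1 → L1 miss wb→B4 [D]
11: W B3 → L0 miss [D]
12: W B3 → L0 hit [D]

WB = [0, 4]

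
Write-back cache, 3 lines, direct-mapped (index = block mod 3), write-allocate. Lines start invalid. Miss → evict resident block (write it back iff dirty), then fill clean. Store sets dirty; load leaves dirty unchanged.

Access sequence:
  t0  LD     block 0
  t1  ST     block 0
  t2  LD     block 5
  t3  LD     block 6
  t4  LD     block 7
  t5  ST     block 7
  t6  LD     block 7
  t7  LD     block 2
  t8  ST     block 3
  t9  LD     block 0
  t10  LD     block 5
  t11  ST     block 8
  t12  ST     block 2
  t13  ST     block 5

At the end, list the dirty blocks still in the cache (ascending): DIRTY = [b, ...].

DIRTY = [5, 7]

0: R B0 → L0 miss [-]
1: W B0 → L0 hit [D]
2: R B5 → L2 miss [-]
3: R B6 → L0 miss wb→B0 [-]
4: R B7 → L1 miss [-]
5: W B7 → L1 hit [D]
6: R B7 → L1 hit [D]
7: R B2 → L2 miss [-]
8: W B3 → L0 miss [D]
9: R B0 → L0 miss wb→B3 [-]
10: R B5 → L2 miss [-]
11: W B8 → L2 miss [D]
12: W B2 → L2 miss wb→B8 [D]
13: W B5 → L2 miss wb→B2 [D]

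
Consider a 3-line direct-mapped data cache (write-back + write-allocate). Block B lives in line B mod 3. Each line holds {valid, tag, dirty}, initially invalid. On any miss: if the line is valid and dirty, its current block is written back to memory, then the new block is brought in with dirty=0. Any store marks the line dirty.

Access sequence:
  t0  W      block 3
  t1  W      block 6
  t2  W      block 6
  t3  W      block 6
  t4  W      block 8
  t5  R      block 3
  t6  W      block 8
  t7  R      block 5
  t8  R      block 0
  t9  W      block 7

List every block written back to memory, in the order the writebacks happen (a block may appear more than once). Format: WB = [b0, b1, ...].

0: W B3 → L0 miss [D]
1: W B6 → L0 miss wb→B3 [D]
2: W B6 → L0 hit [D]
3: W B6 → L0 hit [D]
4: W B8 → L2 miss [D]
5: R B3 → L0 miss wb→B6 [-]
6: W B8 → L2 hit [D]
7: R B5 → L2 miss wb→B8 [-]
8: R B0 → L0 miss [-]
9: W B7 → L1 miss [D]

WB = [3, 6, 8]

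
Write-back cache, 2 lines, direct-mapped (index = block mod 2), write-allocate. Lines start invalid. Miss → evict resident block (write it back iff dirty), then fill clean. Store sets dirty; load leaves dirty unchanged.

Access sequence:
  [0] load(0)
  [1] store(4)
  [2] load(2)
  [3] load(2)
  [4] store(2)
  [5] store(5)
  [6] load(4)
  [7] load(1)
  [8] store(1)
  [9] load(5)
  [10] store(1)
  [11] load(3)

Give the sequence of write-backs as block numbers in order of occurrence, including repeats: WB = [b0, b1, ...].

0: R B0 → L0 miss [-]
1: W B4 → L0 miss [D]
2: R B2 → L0 miss wb→B4 [-]
3: R B2 → L0 hit [-]
4: W B2 → L0 hit [D]
5: W B5 → L1 miss [D]
6: R B4 → L0 miss wb→B2 [-]
7: R B1 → L1 miss wb→B5 [-]
8: W B1 → L1 hit [D]
9: R B5 → L1 miss wb→B1 [-]
10: W B1 → L1 miss [D]
11: R B3 → L1 miss wb→B1 [-]

WB = [4, 2, 5, 1, 1]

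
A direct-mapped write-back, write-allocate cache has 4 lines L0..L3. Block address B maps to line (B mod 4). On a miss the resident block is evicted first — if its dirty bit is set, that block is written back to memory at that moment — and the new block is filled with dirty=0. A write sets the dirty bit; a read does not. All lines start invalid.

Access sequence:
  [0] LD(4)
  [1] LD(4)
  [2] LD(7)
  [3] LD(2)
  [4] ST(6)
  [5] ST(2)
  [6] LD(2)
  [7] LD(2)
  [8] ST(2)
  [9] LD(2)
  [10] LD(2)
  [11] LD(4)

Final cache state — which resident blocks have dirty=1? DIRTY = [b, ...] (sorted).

0: R B4 → L0 miss [-]
1: R B4 → L0 hit [-]
2: R B7 → L3 miss [-]
3: R B2 → L2 miss [-]
4: W B6 → L2 miss [D]
5: W B2 → L2 miss wb→B6 [D]
6: R B2 → L2 hit [D]
7: R B2 → L2 hit [D]
8: W B2 → L2 hit [D]
9: R B2 → L2 hit [D]
10: R B2 → L2 hit [D]
11: R B4 → L0 hit [-]

DIRTY = [2]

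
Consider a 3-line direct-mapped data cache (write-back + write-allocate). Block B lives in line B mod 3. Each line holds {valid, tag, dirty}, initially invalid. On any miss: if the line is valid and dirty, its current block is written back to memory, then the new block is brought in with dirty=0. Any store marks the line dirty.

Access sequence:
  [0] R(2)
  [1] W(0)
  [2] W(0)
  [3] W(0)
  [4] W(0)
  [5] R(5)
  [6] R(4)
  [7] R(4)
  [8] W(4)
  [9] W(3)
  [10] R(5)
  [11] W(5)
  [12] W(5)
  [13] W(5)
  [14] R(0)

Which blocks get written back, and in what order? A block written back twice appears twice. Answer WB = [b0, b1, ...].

WB = [0, 3]

0: R B2 → L2 miss [-]
1: W B0 → L0 miss [D]
2: W B0 → L0 hit [D]
3: W B0 → L0 hit [D]
4: W B0 → L0 hit [D]
5: R B5 → L2 miss [-]
6: R B4 → L1 miss [-]
7: R B4 → L1 hit [-]
8: W B4 → L1 hit [D]
9: W B3 → L0 miss wb→B0 [D]
10: R B5 → L2 hit [-]
11: W B5 → L2 hit [D]
12: W B5 → L2 hit [D]
13: W B5 → L2 hit [D]
14: R B0 → L0 miss wb→B3 [-]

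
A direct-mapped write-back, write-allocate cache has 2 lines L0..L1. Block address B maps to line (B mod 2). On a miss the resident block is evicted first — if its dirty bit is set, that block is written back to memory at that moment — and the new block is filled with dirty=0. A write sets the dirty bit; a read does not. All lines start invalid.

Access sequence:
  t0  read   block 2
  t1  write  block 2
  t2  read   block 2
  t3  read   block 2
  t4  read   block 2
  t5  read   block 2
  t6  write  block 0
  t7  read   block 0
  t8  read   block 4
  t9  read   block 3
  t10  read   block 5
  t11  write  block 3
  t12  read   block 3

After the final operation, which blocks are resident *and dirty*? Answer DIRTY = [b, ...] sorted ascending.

DIRTY = [3]

0: R B2 → L0 miss [-]
1: W B2 → L0 hit [D]
2: R B2 → L0 hit [D]
3: R B2 → L0 hit [D]
4: R B2 → L0 hit [D]
5: R B2 → L0 hit [D]
6: W B0 → L0 miss wb→B2 [D]
7: R B0 → L0 hit [D]
8: R B4 → L0 miss wb→B0 [-]
9: R B3 → L1 miss [-]
10: R B5 → L1 miss [-]
11: W B3 → L1 miss [D]
12: R B3 → L1 hit [D]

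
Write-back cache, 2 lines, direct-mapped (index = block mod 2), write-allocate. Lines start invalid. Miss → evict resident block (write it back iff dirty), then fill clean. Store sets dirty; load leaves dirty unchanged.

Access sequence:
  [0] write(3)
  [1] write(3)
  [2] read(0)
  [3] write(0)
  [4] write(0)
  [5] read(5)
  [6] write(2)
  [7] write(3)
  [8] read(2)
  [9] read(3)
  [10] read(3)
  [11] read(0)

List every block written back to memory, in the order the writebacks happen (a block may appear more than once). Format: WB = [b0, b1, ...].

WB = [3, 0, 2]

  0 | W B3 → L1 miss [D]
  1 | W B3 → L1 hit [D]
  2 | R B0 → L0 miss [-]
  3 | W B0 → L0 hit [D]
  4 | W B0 → L0 hit [D]
  5 | R B5 → L1 miss wb→B3 [-]
  6 | W B2 → L0 miss wb→B0 [D]
  7 | W B3 → L1 miss [D]
  8 | R B2 → L0 hit [D]
  9 | R B3 → L1 hit [D]
  10 | R B3 → L1 hit [D]
  11 | R B0 → L0 miss wb→B2 [-]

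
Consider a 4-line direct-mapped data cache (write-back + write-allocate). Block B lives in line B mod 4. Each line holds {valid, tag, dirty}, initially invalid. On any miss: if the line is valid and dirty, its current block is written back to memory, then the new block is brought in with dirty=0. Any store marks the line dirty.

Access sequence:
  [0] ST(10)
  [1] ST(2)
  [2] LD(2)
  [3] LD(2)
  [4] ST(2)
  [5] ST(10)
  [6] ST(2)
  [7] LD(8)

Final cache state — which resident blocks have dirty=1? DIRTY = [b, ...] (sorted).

DIRTY = [2]

0: W B10 -> L2 miss  d=D]
1: W B2 -> L2 miss wb->B10  d=D]
2: R B2 -> L2 hit  d=D]
3: R B2 -> L2 hit  d=D]
4: W B2 -> L2 hit  d=D]
5: W B10 -> L2 miss wb->B2  d=D]
6: W B2 -> L2 miss wb->B10  d=D]
7: R B8 -> L0 miss  d=-]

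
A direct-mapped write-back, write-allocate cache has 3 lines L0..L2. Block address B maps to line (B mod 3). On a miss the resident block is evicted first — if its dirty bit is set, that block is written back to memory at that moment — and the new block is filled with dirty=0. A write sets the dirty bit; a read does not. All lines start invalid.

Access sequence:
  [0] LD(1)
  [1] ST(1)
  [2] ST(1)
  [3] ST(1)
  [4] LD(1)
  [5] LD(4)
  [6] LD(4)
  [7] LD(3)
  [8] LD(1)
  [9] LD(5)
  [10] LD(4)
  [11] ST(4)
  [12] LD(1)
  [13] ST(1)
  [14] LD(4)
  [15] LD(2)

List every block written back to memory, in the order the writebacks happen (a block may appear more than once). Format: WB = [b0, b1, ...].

  0 | R B1 → L1 miss [-]
  1 | W B1 → L1 hit [D]
  2 | W B1 → L1 hit [D]
  3 | W B1 → L1 hit [D]
  4 | R B1 → L1 hit [D]
  5 | R B4 → L1 miss wb→B1 [-]
  6 | R B4 → L1 hit [-]
  7 | R B3 → L0 miss [-]
  8 | R B1 → L1 miss [-]
  9 | R B5 → L2 miss [-]
  10 | R B4 → L1 miss [-]
  11 | W B4 → L1 hit [D]
  12 | R B1 → L1 miss wb→B4 [-]
  13 | W B1 → L1 hit [D]
  14 | R B4 → L1 miss wb→B1 [-]
  15 | R B2 → L2 miss [-]

WB = [1, 4, 1]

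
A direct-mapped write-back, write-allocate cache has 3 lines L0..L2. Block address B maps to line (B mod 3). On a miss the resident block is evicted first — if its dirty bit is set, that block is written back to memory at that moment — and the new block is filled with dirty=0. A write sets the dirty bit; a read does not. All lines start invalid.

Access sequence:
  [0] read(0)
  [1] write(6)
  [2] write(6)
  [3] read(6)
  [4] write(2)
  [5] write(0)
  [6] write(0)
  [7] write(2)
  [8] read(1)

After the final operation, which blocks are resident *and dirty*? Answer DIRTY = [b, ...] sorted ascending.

0: R B0 -> L0 miss  d=-]
1: W B6 -> L0 miss  d=D]
2: W B6 -> L0 hit  d=D]
3: R B6 -> L0 hit  d=D]
4: W B2 -> L2 miss  d=D]
5: W B0 -> L0 miss wb->B6  d=D]
6: W B0 -> L0 hit  d=D]
7: W B2 -> L2 hit  d=D]
8: R B1 -> L1 miss  d=-]

DIRTY = [0, 2]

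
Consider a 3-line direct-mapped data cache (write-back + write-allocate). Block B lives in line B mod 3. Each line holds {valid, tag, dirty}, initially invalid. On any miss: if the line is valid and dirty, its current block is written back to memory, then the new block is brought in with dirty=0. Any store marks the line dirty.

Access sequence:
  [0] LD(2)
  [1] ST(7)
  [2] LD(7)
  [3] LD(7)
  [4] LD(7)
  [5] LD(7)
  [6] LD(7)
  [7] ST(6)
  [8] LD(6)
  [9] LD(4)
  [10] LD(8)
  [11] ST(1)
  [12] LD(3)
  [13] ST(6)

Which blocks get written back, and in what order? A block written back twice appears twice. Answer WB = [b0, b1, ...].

WB = [7, 6]

0: R B2 -> L2 miss  d=-]
1: W B7 -> L1 miss  d=D]
2: R B7 -> L1 hit  d=D]
3: R B7 -> L1 hit  d=D]
4: R B7 -> L1 hit  d=D]
5: R B7 -> L1 hit  d=D]
6: R B7 -> L1 hit  d=D]
7: W B6 -> L0 miss  d=D]
8: R B6 -> L0 hit  d=D]
9: R B4 -> L1 miss wb->B7  d=-]
10: R B8 -> L2 miss  d=-]
11: W B1 -> L1 miss  d=D]
12: R B3 -> L0 miss wb->B6  d=-]
13: W B6 -> L0 miss  d=D]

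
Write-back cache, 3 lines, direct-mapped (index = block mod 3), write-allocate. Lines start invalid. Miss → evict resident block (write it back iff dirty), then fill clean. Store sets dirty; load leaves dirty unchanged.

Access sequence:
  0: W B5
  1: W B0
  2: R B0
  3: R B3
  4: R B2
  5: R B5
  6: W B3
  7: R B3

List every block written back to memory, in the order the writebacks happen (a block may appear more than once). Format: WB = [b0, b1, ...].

0: W B5 → L2 miss [D]
1: W B0 → L0 miss [D]
2: R B0 → L0 hit [D]
3: R B3 → L0 miss wb→B0 [-]
4: R B2 → L2 miss wb→B5 [-]
5: R B5 → L2 miss [-]
6: W B3 → L0 hit [D]
7: R B3 → L0 hit [D]

WB = [0, 5]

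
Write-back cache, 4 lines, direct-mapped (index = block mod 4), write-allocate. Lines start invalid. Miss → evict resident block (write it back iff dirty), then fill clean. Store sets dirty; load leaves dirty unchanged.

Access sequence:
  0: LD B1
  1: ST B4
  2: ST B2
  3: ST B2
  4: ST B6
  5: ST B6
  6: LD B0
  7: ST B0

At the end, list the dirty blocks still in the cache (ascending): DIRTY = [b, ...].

0: R B1 → L1 miss [-]
1: W B4 → L0 miss [D]
2: W B2 → L2 miss [D]
3: W B2 → L2 hit [D]
4: W B6 → L2 miss wb→B2 [D]
5: W B6 → L2 hit [D]
6: R B0 → L0 miss wb→B4 [-]
7: W B0 → L0 hit [D]

DIRTY = [0, 6]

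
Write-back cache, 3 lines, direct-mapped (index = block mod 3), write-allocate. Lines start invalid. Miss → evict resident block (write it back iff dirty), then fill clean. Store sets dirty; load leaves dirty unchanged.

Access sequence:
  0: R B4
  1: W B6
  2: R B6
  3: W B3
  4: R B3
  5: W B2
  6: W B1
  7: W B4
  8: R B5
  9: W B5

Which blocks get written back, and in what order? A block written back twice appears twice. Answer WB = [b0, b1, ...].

0: R B4 → L1 miss [-]
1: W B6 → L0 miss [D]
2: R B6 → L0 hit [D]
3: W B3 → L0 miss wb→B6 [D]
4: R B3 → L0 hit [D]
5: W B2 → L2 miss [D]
6: W B1 → L1 miss [D]
7: W B4 → L1 miss wb→B1 [D]
8: R B5 → L2 miss wb→B2 [-]
9: W B5 → L2 hit [D]

WB = [6, 1, 2]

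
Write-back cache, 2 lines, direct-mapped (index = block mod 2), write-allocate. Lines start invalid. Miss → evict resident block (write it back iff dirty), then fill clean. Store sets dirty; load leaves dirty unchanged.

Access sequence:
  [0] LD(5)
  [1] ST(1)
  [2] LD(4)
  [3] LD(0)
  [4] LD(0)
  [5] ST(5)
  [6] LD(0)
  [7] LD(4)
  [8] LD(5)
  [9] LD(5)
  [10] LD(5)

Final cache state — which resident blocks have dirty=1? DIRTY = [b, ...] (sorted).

  0 | R B5 → L1 miss [-]
  1 | W B1 → L1 miss [D]
  2 | R B4 → L0 miss [-]
  3 | R B0 → L0 miss [-]
  4 | R B0 → L0 hit [-]
  5 | W B5 → L1 miss wb→B1 [D]
  6 | R B0 → L0 hit [-]
  7 | R B4 → L0 miss [-]
  8 | R B5 → L1 hit [D]
  9 | R B5 → L1 hit [D]
  10 | R B5 → L1 hit [D]

DIRTY = [5]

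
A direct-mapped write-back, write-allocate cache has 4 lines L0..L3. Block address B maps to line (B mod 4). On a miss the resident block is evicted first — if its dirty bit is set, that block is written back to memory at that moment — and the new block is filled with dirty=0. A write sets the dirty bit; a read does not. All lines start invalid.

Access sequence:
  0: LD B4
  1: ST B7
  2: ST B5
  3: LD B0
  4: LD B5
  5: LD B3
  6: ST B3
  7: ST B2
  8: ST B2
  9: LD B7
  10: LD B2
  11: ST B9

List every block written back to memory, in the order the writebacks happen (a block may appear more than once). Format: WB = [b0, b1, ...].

WB = [7, 3, 5]

0: R B4 -> L0 miss  d=-]
1: W B7 -> L3 miss  d=D]
2: W B5 -> L1 miss  d=D]
3: R B0 -> L0 miss  d=-]
4: R B5 -> L1 hit  d=D]
5: R B3 -> L3 miss wb->B7  d=-]
6: W B3 -> L3 hit  d=D]
7: W B2 -> L2 miss  d=D]
8: W B2 -> L2 hit  d=D]
9: R B7 -> L3 miss wb->B3  d=-]
10: R B2 -> L2 hit  d=D]
11: W B9 -> L1 miss wb->B5  d=D]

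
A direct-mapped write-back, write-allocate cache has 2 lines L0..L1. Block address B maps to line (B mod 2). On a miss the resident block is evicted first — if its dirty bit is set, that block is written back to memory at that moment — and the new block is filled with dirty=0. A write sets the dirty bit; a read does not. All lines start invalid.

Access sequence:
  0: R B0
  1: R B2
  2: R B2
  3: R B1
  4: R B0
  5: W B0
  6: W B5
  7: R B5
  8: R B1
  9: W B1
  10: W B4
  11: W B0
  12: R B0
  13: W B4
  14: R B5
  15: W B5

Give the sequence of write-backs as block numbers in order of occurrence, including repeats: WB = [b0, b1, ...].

  0 | R B0 → L0 miss [-]
  1 | R B2 → L0 miss [-]
  2 | R B2 → L0 hit [-]
  3 | R B1 → L1 miss [-]
  4 | R B0 → L0 miss [-]
  5 | W B0 → L0 hit [D]
  6 | W B5 → L1 miss [D]
  7 | R B5 → L1 hit [D]
  8 | R B1 → L1 miss wb→B5 [-]
  9 | W B1 → L1 hit [D]
  10 | W B4 → L0 miss wb→B0 [D]
  11 | W B0 → L0 miss wb→B4 [D]
  12 | R B0 → L0 hit [D]
  13 | W B4 → L0 miss wb→B0 [D]
  14 | R B5 → L1 miss wb→B1 [-]
  15 | W B5 → L1 hit [D]

WB = [5, 0, 4, 0, 1]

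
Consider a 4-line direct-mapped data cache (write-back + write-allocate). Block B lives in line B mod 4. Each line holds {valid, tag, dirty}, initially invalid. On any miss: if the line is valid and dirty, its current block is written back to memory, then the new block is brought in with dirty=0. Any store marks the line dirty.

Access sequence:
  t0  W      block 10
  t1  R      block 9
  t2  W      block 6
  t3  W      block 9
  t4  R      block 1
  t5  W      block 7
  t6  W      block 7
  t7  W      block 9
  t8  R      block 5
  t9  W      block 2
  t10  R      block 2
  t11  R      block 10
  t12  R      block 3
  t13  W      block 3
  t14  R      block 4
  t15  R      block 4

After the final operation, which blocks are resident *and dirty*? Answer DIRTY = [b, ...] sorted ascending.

  0 | W B10 → L2 miss [D]
  1 | R B9 → L1 miss [-]
  2 | W B6 → L2 miss wb→B10 [D]
  3 | W B9 → L1 hit [D]
  4 | R B1 → L1 miss wb→B9 [-]
  5 | W B7 → L3 miss [D]
  6 | W B7 → L3 hit [D]
  7 | W B9 → L1 miss [D]
  8 | R B5 → L1 miss wb→B9 [-]
  9 | W B2 → L2 miss wb→B6 [D]
  10 | R B2 → L2 hit [D]
  11 | R B10 → L2 miss wb→B2 [-]
  12 | R B3 → L3 miss wb→B7 [-]
  13 | W B3 → L3 hit [D]
  14 | R B4 → L0 miss [-]
  15 | R B4 → L0 hit [-]

DIRTY = [3]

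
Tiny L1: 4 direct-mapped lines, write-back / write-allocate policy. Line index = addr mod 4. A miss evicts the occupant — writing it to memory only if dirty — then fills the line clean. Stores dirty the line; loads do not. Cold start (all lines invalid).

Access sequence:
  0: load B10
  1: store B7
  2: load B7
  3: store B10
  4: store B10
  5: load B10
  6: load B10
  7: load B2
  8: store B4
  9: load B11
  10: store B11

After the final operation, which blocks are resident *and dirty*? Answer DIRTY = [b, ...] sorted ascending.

DIRTY = [4, 11]

  0 | R B10 → L2 miss [-]
  1 | W B7 → L3 miss [D]
  2 | R B7 → L3 hit [D]
  3 | W B10 → L2 hit [D]
  4 | W B10 → L2 hit [D]
  5 | R B10 → L2 hit [D]
  6 | R B10 → L2 hit [D]
  7 | R B2 → L2 miss wb→B10 [-]
  8 | W B4 → L0 miss [D]
  9 | R B11 → L3 miss wb→B7 [-]
  10 | W B11 → L3 hit [D]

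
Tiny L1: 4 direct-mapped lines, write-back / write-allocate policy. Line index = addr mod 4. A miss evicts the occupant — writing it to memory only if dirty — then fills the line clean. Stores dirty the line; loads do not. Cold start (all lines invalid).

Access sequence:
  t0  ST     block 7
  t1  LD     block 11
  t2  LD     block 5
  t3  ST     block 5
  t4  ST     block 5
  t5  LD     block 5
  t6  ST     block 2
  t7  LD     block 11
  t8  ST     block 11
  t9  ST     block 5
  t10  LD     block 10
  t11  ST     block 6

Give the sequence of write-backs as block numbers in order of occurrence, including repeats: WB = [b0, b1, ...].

WB = [7, 2]

0: W B7 -> L3 miss  d=D]
1: R B11 -> L3 miss wb->B7  d=-]
2: R B5 -> L1 miss  d=-]
3: W B5 -> L1 hit  d=D]
4: W B5 -> L1 hit  d=D]
5: R B5 -> L1 hit  d=D]
6: W B2 -> L2 miss  d=D]
7: R B11 -> L3 hit  d=-]
8: W B11 -> L3 hit  d=D]
9: W B5 -> L1 hit  d=D]
10: R B10 -> L2 miss wb->B2  d=-]
11: W B6 -> L2 miss  d=D]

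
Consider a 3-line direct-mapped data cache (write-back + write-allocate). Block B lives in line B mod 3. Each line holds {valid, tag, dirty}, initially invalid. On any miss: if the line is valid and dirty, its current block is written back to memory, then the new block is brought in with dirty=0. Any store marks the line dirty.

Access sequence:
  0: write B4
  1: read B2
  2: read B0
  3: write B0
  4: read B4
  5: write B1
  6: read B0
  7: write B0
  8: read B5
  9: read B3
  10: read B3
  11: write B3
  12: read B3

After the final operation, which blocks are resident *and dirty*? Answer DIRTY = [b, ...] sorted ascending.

DIRTY = [1, 3]

0: W B4 → L1 miss [D]
1: R B2 → L2 miss [-]
2: R B0 → L0 miss [-]
3: W B0 → L0 hit [D]
4: R B4 → L1 hit [D]
5: W B1 → L1 miss wb→B4 [D]
6: R B0 → L0 hit [D]
7: W B0 → L0 hit [D]
8: R B5 → L2 miss [-]
9: R B3 → L0 miss wb→B0 [-]
10: R B3 → L0 hit [-]
11: W B3 → L0 hit [D]
12: R B3 → L0 hit [D]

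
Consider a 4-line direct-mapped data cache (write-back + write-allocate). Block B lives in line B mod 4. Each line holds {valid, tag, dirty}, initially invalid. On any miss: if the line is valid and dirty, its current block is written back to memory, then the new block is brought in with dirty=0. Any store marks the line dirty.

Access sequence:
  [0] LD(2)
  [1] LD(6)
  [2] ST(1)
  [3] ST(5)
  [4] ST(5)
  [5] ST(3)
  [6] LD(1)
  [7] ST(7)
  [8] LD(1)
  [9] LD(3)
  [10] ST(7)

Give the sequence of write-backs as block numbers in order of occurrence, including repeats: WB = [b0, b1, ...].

  0 | R B2 → L2 miss [-]
  1 | R B6 → L2 miss [-]
  2 | W B1 → L1 miss [D]
  3 | W B5 → L1 miss wb→B1 [D]
  4 | W B5 → L1 hit [D]
  5 | W B3 → L3 miss [D]
  6 | R B1 → L1 miss wb→B5 [-]
  7 | W B7 → L3 miss wb→B3 [D]
  8 | R B1 → L1 hit [-]
  9 | R B3 → L3 miss wb→B7 [-]
  10 | W B7 → L3 miss [D]

WB = [1, 5, 3, 7]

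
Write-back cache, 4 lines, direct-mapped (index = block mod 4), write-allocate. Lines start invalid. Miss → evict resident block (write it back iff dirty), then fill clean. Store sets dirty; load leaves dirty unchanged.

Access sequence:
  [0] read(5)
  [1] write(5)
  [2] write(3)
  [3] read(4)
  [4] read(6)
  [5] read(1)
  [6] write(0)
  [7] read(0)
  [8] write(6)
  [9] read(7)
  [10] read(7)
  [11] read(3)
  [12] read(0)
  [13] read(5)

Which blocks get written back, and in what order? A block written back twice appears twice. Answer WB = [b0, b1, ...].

WB = [5, 3]

0: R B5 → L1 miss [-]
1: W B5 → L1 hit [D]
2: W B3 → L3 miss [D]
3: R B4 → L0 miss [-]
4: R B6 → L2 miss [-]
5: R B1 → L1 miss wb→B5 [-]
6: W B0 → L0 miss [D]
7: R B0 → L0 hit [D]
8: W B6 → L2 hit [D]
9: R B7 → L3 miss wb→B3 [-]
10: R B7 → L3 hit [-]
11: R B3 → L3 miss [-]
12: R B0 → L0 hit [D]
13: R B5 → L1 miss [-]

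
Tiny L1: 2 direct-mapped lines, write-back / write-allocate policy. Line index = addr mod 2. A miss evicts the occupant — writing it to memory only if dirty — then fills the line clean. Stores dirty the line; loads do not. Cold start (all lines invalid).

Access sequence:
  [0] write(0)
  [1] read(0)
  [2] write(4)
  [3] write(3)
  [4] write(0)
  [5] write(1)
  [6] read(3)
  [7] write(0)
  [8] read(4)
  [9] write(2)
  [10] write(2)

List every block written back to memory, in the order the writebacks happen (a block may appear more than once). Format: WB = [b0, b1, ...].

0: W B0 -> L0 miss  d=D]
1: R B0 -> L0 hit  d=D]
2: W B4 -> L0 miss wb->B0  d=D]
3: W B3 -> L1 miss  d=D]
4: W B0 -> L0 miss wb->B4  d=D]
5: W B1 -> L1 miss wb->B3  d=D]
6: R B3 -> L1 miss wb->B1  d=-]
7: W B0 -> L0 hit  d=D]
8: R B4 -> L0 miss wb->B0  d=-]
9: W B2 -> L0 miss  d=D]
10: W B2 -> L0 hit  d=D]

WB = [0, 4, 3, 1, 0]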